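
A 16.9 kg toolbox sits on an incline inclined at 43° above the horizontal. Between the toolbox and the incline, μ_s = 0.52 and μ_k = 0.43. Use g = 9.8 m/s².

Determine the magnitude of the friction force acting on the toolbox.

Perpendicular to the surface, N = m g cos θ = 16.9·9.8·cos 43° = 121.1 N.
Along the slope the weight component is m g sin θ = 113 N; friction must supply exactly this, acting up-slope.
Static friction can supply at most μ_s N = 62.99 N.
|113| exceeds 62.99 N, so the toolbox slips down-slope; friction is kinetic, f = μ_k N = 0.43×121.1 = 52.1 N.

f ≈ 52.1 N (up the incline)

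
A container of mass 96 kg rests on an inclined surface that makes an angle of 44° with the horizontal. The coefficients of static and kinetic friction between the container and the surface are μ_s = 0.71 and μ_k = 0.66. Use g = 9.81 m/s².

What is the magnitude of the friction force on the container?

Perpendicular to the surface, N = m g cos θ = 96·9.81·cos 44° = 677.4 N.
Along the slope the weight component is m g sin θ = 654.2 N; friction must supply exactly this, acting up-slope.
Static friction can supply at most μ_s N = 481 N.
Since |654.2| > 481 N, static friction cannot hold it; the container slides down the incline and kinetic friction applies: f = μ_k N = 0.66 × 677.4 = 447 N.

f ≈ 447 N (up the incline)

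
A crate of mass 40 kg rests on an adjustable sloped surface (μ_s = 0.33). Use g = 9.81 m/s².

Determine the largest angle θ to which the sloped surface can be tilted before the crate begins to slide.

At the slip threshold, m g sin θ = μ_s · m g cos θ, so tan θ = μ_s.
θ_max = arctan(0.33) = 18.3°.

θ_max ≈ 18.3°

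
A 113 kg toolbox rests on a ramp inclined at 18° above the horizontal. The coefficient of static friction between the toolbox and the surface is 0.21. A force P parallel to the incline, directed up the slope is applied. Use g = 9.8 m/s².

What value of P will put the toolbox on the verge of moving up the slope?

At impending motion up the slope, friction acts down-slope at its limit: f = μ_s N.
P is parallel to the surface, so N = m g cos θ = 1050 N.
Along the incline: P = m g sin θ + μ_s N = 342 + 0.21×1050 = 563 N.

P ≈ 563 N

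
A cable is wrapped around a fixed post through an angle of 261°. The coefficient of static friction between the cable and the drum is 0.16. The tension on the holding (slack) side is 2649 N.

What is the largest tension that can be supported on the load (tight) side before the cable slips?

At impending slip the capstan equation gives T₂/T₁ = e^{μβ} with β in radians.
β = 261° × π/180 = 4.555 rad.
e^{μβ} = e^{0.16×4.555} = 2.073.
T₂ = T₁ · e^{μβ} = 2649 × 2.073 = 5490 N.

T_max ≈ 5490 N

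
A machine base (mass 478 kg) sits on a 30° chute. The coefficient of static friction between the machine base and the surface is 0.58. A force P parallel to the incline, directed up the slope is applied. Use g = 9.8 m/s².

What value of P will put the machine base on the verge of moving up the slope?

P ≈ 4700 N

At impending motion up the slope, friction acts down-slope at its limit: f = μ_s N.
P is parallel to the surface, so N = m g cos θ = 4060 N.
Along the incline: P = m g sin θ + μ_s N = 2340 + 0.58×4060 = 4700 N.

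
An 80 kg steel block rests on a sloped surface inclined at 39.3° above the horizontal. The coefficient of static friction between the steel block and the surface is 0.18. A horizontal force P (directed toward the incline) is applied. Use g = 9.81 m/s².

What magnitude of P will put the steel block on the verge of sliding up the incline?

P ≈ 919 N

At impending motion up the slope, friction acts down-slope at its limit: f = μ_s N.
Perpendicular to the incline: N = m g cos θ + P sin θ.
Along the incline: P cos θ = m g sin θ + μ_s N = m g sin θ + μ_s (m g cos θ + P sin θ).
Solving, P (cos θ − μ_s sin θ) = m g (sin θ + μ_s cos θ), so P = 80×9.81×(sin 39.3° + 0.18 cos 39.3°)/(cos 39.3° − 0.18 sin 39.3°) = 785×0.7727/0.6598 = 919 N.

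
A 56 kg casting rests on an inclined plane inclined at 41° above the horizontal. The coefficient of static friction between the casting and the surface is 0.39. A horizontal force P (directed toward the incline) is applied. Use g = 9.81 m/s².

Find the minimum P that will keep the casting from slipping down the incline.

P_min ≈ 197 N

The casting tends to slide down (tan θ > μ_s), so at the point of impending slip friction acts up-slope at its limit: f = μ_s N.
Perpendicular to the incline: N = m g cos θ + P sin θ.
Along the incline: P cos θ + μ_s N = m g sin θ, i.e. P cos θ + μ_s (m g cos θ + P sin θ) = m g sin θ.
Solving, P (cos θ + μ_s sin θ) = m g (sin θ − μ_s cos θ), so P = 549×0.3617/1.011 = 197 N.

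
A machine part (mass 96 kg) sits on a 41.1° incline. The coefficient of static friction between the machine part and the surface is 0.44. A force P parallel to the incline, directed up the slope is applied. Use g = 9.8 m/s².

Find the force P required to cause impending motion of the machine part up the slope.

P ≈ 930 N

At impending motion up the slope, friction acts down-slope at its limit: f = μ_s N.
P is parallel to the surface, so N = m g cos θ = 709 N.
Along the incline: P = m g sin θ + μ_s N = 618 + 0.44×709 = 930 N.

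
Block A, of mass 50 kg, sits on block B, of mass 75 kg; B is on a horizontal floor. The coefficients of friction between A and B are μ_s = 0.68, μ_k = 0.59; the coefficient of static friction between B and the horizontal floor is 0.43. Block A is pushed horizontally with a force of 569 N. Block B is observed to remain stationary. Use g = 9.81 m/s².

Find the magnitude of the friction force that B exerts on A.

f ≈ 289 N

The normal force B exerts on A is simply A's weight, N₁ = 490.5 N.
So the A–B interface can sustain at most μ_s N₁ = 333.5 N of static friction.
Since P = 569 N > 333.5 N, A slides on B; the A–B friction is kinetic: f₁ = μ_k N₁ = 0.59×490.5 = 289 N.
By Newton's third law B feels 289 N forward from A. With B stationary, the floor's static friction on B balances it: f₂ = 289 N (well within μ_s(m_A+m_B)g = 527.3 N).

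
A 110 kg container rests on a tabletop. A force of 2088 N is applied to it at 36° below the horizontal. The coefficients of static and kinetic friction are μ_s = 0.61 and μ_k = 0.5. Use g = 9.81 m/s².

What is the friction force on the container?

Vertical equilibrium gives N = m g + P sin α = 2306 N.
Horizontally, friction must balance P cos α = 1689 N.
The static-friction limit is μ_s N = 1407 N.
1689 > 1407 N → the container slides; f = μ_k N = 0.5×2306 = 1150 N.

f ≈ 1150 N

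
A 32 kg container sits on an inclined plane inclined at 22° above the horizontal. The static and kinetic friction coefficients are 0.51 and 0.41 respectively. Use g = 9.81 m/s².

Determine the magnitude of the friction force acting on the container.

f ≈ 118 N (up the incline)

The normal reaction is N = m g cos θ = 291.1 N.
Along the slope the weight component is m g sin θ = 117.6 N; friction must supply exactly this, acting up-slope.
Maximum static friction available: μ_s N = 0.51 × 291.1 = 148.4 N.
Since |117.6| ≤ 148.4 N, the container remains in static equilibrium and friction takes exactly the required value.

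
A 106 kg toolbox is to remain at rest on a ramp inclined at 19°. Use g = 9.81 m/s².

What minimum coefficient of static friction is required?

At the slip threshold m g sin θ = μ_s m g cos θ, so μ_s,min = tan θ.
μ_s,min = tan 19° = 0.344.

μ_s,min ≈ 0.344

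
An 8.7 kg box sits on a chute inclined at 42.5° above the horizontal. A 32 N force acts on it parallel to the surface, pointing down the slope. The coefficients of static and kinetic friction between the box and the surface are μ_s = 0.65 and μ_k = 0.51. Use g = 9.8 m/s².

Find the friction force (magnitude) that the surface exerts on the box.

The normal reaction is N = m g cos θ = 62.86 N.
For equilibrium along the incline the friction force must supply f = m g sin θ + P = 57.6 + 32 = 89.6 N (positive meaning up-slope).
The static-friction ceiling is μ_s N = 0.65 × 62.86 = 40.86 N.
|89.6| exceeds 40.86 N, so the box slips down-slope; friction is kinetic, f = μ_k N = 0.51×62.86 = 32.1 N.

f ≈ 32.1 N (up the incline)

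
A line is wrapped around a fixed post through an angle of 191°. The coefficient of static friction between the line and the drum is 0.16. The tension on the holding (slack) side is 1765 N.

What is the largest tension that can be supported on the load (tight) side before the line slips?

At impending slip the capstan equation gives T₂/T₁ = e^{μβ} with β in radians.
β = 191° × π/180 = 3.334 rad.
e^{μβ} = e^{0.16×3.334} = 1.705.
T₂ = T₁ · e^{μβ} = 1765 × 1.705 = 3010 N.

T_max ≈ 3010 N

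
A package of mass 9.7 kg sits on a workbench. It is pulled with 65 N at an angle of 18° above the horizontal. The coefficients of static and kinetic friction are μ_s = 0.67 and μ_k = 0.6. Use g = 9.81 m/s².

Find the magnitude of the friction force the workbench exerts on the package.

f ≈ 45 N

The vertical component of P reduces the normal force: N = m g − P sin α = 95.16 − 20.09 = 75.07 N.
The horizontal driving force is P cos α = 61.82 N, so equilibrium needs friction f = 61.82 N.
μ_s N = 0.67 × 75.07 = 50.3 N.
61.82 > 50.3 N → the package slides; f = μ_k N = 0.6×75.07 = 45 N.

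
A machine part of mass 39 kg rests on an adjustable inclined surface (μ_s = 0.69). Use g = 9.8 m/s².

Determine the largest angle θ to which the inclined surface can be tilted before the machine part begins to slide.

At the slip threshold, m g sin θ = μ_s · m g cos θ, so tan θ = μ_s.
θ_max = arctan(0.69) = 34.6°.

θ_max ≈ 34.6°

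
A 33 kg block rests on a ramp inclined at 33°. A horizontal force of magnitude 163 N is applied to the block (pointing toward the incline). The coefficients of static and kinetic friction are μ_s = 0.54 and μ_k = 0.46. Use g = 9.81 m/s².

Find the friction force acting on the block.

f ≈ 39.6 N (up the incline)

Resolve perpendicular to the incline: N = m g cos θ + P sin θ = 33×9.81×cos 33° + 163×sin 33° = 360.3 N.
Parallel to the incline: P cos θ − m g sin θ = 136.7 − 176.3 = -39.61 N; the friction needed to balance this is 39.61 N acting up the slope.
The limit of static friction is μ_s N = 194.6 N.
Since 39.61 N is within the 194.6 N limit, the block stays put and friction is exactly 39.6 N.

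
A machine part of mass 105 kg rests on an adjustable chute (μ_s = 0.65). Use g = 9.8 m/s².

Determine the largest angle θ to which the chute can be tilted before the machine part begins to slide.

θ_max ≈ 33°

At the slip threshold, m g sin θ = μ_s · m g cos θ, so tan θ = μ_s.
θ_max = arctan(0.65) = 33°.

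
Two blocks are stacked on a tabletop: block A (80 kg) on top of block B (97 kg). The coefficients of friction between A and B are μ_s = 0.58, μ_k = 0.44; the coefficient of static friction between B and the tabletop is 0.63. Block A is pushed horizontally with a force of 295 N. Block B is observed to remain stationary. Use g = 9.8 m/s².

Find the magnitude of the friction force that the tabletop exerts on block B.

f ≈ 295 N

Between the blocks, N₁ = m_A g = 784 N.
So the A–B interface can sustain at most μ_s N₁ = 454.7 N of static friction.
Since P = 295 N ≤ 454.7 N, A does not slip on B; friction on A equals P = 295 N.
By Newton's third law B feels 295 N forward from A. With B stationary, the floor's static friction on B balances it: f₂ = 295 N (well within μ_s(m_A+m_B)g = 1093 N).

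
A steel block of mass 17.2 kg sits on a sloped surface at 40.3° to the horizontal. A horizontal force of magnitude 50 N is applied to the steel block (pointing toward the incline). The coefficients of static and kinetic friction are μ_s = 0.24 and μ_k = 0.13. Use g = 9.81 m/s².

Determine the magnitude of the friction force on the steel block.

The horizontal push has a component P sin θ into the surface, so N = m g cos θ + P sin θ = 128.7 + 32.34 = 161 N.
Along the incline, the net driving force (taking up-slope positive) is P cos θ − m g sin θ = 38.13 − 109.1 = -71 N, so equilibrium requires friction f = 71 N (up-slope).
The limit of static friction is μ_s N = 38.65 N.
The required 71 N exceeds the static limit, so the steel block slides down-slope and f = μ_k N = 0.13×161 = 20.9 N.

f ≈ 20.9 N (up the incline)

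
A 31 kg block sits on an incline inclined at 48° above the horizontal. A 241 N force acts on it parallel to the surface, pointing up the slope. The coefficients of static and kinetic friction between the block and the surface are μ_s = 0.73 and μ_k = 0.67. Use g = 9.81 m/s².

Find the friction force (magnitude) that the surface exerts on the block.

The normal reaction is N = m g cos θ = 203.5 N.
For equilibrium along the incline the friction force must supply f = m g sin θ − P = 226 − 241 = -15 N (positive meaning up-slope).
The static-friction ceiling is μ_s N = 0.73 × 203.5 = 148.5 N.
Since |-15| ≤ 148.5 N, the block remains in static equilibrium and friction takes exactly the required value.

f ≈ 15 N (down the incline)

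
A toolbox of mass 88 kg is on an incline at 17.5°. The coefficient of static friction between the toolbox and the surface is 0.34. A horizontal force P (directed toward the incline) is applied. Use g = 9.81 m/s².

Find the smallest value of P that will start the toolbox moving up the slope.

P ≈ 634 N

At impending motion up the slope, friction acts down-slope at its limit: f = μ_s N.
Perpendicular to the incline: N = m g cos θ + P sin θ.
Along the incline: P cos θ = m g sin θ + μ_s N = m g sin θ + μ_s (m g cos θ + P sin θ).
Solving, P (cos θ − μ_s sin θ) = m g (sin θ + μ_s cos θ), so P = 88×9.81×(sin 17.5° + 0.34 cos 17.5°)/(cos 17.5° − 0.34 sin 17.5°) = 863×0.625/0.8515 = 634 N.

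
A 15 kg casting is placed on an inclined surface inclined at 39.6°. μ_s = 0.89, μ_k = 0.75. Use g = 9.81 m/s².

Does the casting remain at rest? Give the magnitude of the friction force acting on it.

N = m g cos θ = 113 N.
Down-slope weight component: m g sin θ = 93.8 N.
μ_s N = 101 N.
93.8 ≤ 101 N, so it stays put; friction = 93.8 N.

f ≈ 93.8 N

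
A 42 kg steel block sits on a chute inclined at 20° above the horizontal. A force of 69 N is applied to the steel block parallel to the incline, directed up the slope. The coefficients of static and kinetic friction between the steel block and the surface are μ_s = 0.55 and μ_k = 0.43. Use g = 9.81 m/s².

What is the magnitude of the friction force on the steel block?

The normal reaction is N = m g cos θ = 387.2 N.
The friction needed for equilibrium is m g sin θ − P = 140.9 − 69 = 71.92 N, measured positive up-slope.
The static-friction ceiling is μ_s N = 0.55 × 387.2 = 212.9 N.
Since |71.92| ≤ 212.9 N, no slip — friction simply equals what equilibrium demands.

f ≈ 71.9 N (up the incline)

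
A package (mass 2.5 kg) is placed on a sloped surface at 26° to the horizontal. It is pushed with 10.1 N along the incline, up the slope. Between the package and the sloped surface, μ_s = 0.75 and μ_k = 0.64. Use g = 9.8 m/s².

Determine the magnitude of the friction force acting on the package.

f ≈ 0.64 N (up the incline)

The normal reaction is N = m g cos θ = 22.02 N.
For equilibrium along the incline the friction force must supply f = m g sin θ − P = 10.74 − 10.1 = 0.6401 N (positive meaning up-slope).
The static-friction ceiling is μ_s N = 0.75 × 22.02 = 16.52 N.
Since |0.6401| ≤ 16.52 N, static friction is sufficient; f equals the required value, not μ_s N.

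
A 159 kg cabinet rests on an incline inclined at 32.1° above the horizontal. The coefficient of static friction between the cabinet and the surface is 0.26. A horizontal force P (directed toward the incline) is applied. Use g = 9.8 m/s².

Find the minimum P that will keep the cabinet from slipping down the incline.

The cabinet tends to slide down (tan θ > μ_s), so at the point of impending slip friction acts up-slope at its limit: f = μ_s N.
Perpendicular to the incline: N = m g cos θ + P sin θ.
Along the incline: P cos θ + μ_s N = m g sin θ, i.e. P cos θ + μ_s (m g cos θ + P sin θ) = m g sin θ.
Solving, P (cos θ + μ_s sin θ) = m g (sin θ − μ_s cos θ), so P = 1560×0.3111/0.9853 = 492 N.

P_min ≈ 492 N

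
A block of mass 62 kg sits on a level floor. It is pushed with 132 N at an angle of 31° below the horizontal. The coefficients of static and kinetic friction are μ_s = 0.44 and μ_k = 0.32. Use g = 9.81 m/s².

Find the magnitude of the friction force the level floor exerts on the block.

f ≈ 113 N

Vertical equilibrium gives N = m g + P sin α = 676.2 N.
Horizontally, friction must balance P cos α = 113.1 N.
The static-friction limit is μ_s N = 297.5 N.
Since 113.1 N does not exceed the limit, the block stays at rest and f = 113 N.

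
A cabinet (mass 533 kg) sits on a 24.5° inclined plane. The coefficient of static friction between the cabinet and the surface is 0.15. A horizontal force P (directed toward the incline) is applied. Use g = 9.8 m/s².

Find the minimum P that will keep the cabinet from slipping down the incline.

P_min ≈ 1490 N

The cabinet tends to slide down (tan θ > μ_s), so at the point of impending slip friction acts up-slope at its limit: f = μ_s N.
Perpendicular to the incline: N = m g cos θ + P sin θ.
Along the incline: P cos θ + μ_s N = m g sin θ, i.e. P cos θ + μ_s (m g cos θ + P sin θ) = m g sin θ.
Solving, P (cos θ + μ_s sin θ) = m g (sin θ − μ_s cos θ), so P = 5220×0.2782/0.9722 = 1490 N.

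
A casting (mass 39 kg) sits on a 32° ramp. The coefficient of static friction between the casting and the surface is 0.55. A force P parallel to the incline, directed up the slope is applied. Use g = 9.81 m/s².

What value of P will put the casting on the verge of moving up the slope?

P ≈ 381 N

At impending motion up the slope, friction acts down-slope at its limit: f = μ_s N.
P is parallel to the surface, so N = m g cos θ = 324 N.
Along the incline: P = m g sin θ + μ_s N = 203 + 0.55×324 = 381 N.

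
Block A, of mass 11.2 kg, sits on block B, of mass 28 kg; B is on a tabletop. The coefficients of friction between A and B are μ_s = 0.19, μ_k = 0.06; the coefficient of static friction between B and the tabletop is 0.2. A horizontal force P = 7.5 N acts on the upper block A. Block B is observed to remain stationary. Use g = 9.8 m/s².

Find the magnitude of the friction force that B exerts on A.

f ≈ 7.5 N

Normal force at the A–B interface: N₁ = m_A g = 109.8 N.
So the A–B interface can sustain at most μ_s N₁ = 20.85 N of static friction.
Since P = 7.5 N ≤ 20.85 N, A does not slip on B; friction on A equals P = 7.5 N.
By Newton's third law B feels 7.5 N forward from A. With B stationary, the floor's static friction on B balances it: f₂ = 7.5 N (well within μ_s(m_A+m_B)g = 76.83 N).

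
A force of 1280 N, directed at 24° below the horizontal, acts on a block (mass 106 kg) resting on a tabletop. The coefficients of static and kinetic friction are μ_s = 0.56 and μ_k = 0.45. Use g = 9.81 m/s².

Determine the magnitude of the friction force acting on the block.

Vertical equilibrium gives N = m g + P sin α = 1560 N.
The horizontal driving force is P cos α = 1169 N, so equilibrium needs friction f = 1169 N.
The static-friction limit is μ_s N = 873.9 N.
The required friction exceeds μ_s N, so the block moves and f = μ_k N = 702 N.

f ≈ 702 N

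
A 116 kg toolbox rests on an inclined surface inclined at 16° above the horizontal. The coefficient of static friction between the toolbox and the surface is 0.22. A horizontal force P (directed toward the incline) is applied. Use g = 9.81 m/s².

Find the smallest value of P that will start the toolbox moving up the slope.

P ≈ 615 N

At impending motion up the slope, friction acts down-slope at its limit: f = μ_s N.
Perpendicular to the incline: N = m g cos θ + P sin θ.
Along the incline: P cos θ = m g sin θ + μ_s N = m g sin θ + μ_s (m g cos θ + P sin θ).
Solving, P (cos θ − μ_s sin θ) = m g (sin θ + μ_s cos θ), so P = 116×9.81×(sin 16° + 0.22 cos 16°)/(cos 16° − 0.22 sin 16°) = 1140×0.4871/0.9006 = 615 N.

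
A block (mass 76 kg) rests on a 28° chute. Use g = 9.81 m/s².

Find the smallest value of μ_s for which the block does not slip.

μ_s,min ≈ 0.532

At the slip threshold m g sin θ = μ_s m g cos θ, so μ_s,min = tan θ.
μ_s,min = tan 28° = 0.532.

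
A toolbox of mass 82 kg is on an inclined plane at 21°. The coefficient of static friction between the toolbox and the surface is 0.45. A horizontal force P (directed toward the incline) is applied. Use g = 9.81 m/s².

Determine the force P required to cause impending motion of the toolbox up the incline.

At impending motion up the slope, friction acts down-slope at its limit: f = μ_s N.
Perpendicular to the incline: N = m g cos θ + P sin θ.
Along the incline: P cos θ = m g sin θ + μ_s N = m g sin θ + μ_s (m g cos θ + P sin θ).
Solving, P (cos θ − μ_s sin θ) = m g (sin θ + μ_s cos θ), so P = 82×9.81×(sin 21° + 0.45 cos 21°)/(cos 21° − 0.45 sin 21°) = 804×0.7785/0.7723 = 811 N.

P ≈ 811 N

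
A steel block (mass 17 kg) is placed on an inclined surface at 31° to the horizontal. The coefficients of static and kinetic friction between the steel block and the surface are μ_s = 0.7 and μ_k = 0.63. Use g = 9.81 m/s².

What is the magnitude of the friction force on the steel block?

The normal reaction is N = m g cos θ = 142.9 N.
For equilibrium along the incline, friction must balance the weight component: f = m g sin θ = 85.89 N up the slope.
The static-friction ceiling is μ_s N = 0.7 × 142.9 = 100.1 N.
Since |85.89| ≤ 100.1 N, no slip — friction simply equals what equilibrium demands.

f ≈ 85.9 N (up the incline)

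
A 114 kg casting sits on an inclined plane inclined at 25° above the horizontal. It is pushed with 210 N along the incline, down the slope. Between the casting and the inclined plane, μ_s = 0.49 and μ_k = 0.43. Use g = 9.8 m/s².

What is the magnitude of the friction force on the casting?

Normal force: N = m g cos θ = 114 × 9.8 × cos 25° = 1013 N.
Parallel to the incline, ΣF = 0 gives f = m g sin θ + P = 472.1 + 210 = 682.1 N (up-slope positive).
Static friction can supply at most μ_s N = 496.1 N.
Since |682.1| > 496.1 N, static friction cannot hold it; the casting slides down the incline and kinetic friction applies: f = μ_k N = 0.43 × 1013 = 435 N.

f ≈ 435 N (up the incline)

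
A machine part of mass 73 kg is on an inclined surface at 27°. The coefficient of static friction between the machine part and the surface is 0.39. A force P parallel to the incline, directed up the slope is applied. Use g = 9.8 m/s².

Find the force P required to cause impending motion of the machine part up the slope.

At impending motion up the slope, friction acts down-slope at its limit: f = μ_s N.
P is parallel to the surface, so N = m g cos θ = 637 N.
Along the incline: P = m g sin θ + μ_s N = 325 + 0.39×637 = 573 N.

P ≈ 573 N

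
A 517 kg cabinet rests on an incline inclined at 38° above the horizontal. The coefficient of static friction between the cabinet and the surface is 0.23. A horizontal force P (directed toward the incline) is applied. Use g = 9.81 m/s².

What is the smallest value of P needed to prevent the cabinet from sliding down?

The cabinet tends to slide down (tan θ > μ_s), so at the point of impending slip friction acts up-slope at its limit: f = μ_s N.
Perpendicular to the incline: N = m g cos θ + P sin θ.
Along the incline: P cos θ + μ_s N = m g sin θ, i.e. P cos θ + μ_s (m g cos θ + P sin θ) = m g sin θ.
Solving, P (cos θ + μ_s sin θ) = m g (sin θ − μ_s cos θ), so P = 5070×0.4344/0.9296 = 2370 N.

P_min ≈ 2370 N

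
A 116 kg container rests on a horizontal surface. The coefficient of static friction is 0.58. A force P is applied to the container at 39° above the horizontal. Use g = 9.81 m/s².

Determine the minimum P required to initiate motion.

P ≈ 578 N

N = m g − P sin α (the pull lifts the container).
At impending slip, P cos α = μ_s N = μ_s (m g − P sin α).
Solving: P (cos α + μ_s sin α) = μ_s m g → P = 0.58×1140/(cos 39° + 0.58 sin 39°) = 660/1.142 = 578 N.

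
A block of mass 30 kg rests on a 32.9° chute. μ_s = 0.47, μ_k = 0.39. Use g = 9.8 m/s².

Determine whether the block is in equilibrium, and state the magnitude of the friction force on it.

f ≈ 96.3 N

N = m g cos θ = 247 N.
Down-slope weight component: m g sin θ = 160 N.
μ_s N = 116 N.
160 > 116 N, so it slides; kinetic friction f = μ_k N = 0.39×247 = 96.3 N.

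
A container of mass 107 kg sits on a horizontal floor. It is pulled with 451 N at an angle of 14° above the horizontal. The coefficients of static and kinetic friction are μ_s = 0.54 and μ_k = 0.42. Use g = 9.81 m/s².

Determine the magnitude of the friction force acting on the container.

f ≈ 438 N

The vertical component of P reduces the normal force: N = m g − P sin α = 1050 − 109.1 = 940.6 N.
The horizontal driving force is P cos α = 437.6 N, so equilibrium needs friction f = 437.6 N.
μ_s N = 0.54 × 940.6 = 507.9 N.
Since 437.6 N does not exceed the limit, the container stays at rest and f = 438 N.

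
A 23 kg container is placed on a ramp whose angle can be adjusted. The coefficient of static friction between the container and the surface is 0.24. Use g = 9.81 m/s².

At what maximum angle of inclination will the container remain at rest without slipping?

At the slip threshold, m g sin θ = μ_s · m g cos θ, so tan θ = μ_s.
θ_max = arctan(0.24) = 13.5°.

θ_max ≈ 13.5°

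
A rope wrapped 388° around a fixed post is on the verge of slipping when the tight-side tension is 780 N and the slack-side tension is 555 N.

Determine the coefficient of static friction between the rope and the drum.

μ ≈ 0.0503

T₂/T₁ = e^{μβ} → μ = ln(T₂/T₁)/β.
β = 388° = 6.772 rad.
μ = ln(780/555)/6.772 = ln(1.405)/6.772 = 0.0503.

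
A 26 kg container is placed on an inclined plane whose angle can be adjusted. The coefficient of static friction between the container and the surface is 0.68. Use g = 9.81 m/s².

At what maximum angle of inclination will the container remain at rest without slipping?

At the slip threshold, m g sin θ = μ_s · m g cos θ, so tan θ = μ_s.
θ_max = arctan(0.68) = 34.2°.

θ_max ≈ 34.2°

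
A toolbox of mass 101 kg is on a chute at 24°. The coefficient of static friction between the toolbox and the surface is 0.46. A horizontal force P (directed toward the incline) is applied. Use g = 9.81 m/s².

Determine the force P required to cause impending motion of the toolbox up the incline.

P ≈ 1130 N

At impending motion up the slope, friction acts down-slope at its limit: f = μ_s N.
Perpendicular to the incline: N = m g cos θ + P sin θ.
Along the incline: P cos θ = m g sin θ + μ_s N = m g sin θ + μ_s (m g cos θ + P sin θ).
Solving, P (cos θ − μ_s sin θ) = m g (sin θ + μ_s cos θ), so P = 101×9.81×(sin 24° + 0.46 cos 24°)/(cos 24° − 0.46 sin 24°) = 991×0.827/0.7264 = 1130 N.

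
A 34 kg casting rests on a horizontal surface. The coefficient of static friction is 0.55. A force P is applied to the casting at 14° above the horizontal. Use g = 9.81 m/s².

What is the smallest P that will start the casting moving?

N = m g − P sin α (the pull lifts the casting).
At impending slip, P cos α = μ_s N = μ_s (m g − P sin α).
Solving: P (cos α + μ_s sin α) = μ_s m g → P = 0.55×334/(cos 14° + 0.55 sin 14°) = 183/1.103 = 166 N.

P ≈ 166 N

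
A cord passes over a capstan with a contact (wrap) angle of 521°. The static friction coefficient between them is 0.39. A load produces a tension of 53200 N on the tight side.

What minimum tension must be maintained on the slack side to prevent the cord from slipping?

T_min ≈ 1530 N

Capstan equation at impending slip: T_tight/T_slack = e^{μβ}.
β = 521° = 9.093 rad; e^{μβ} = e^{0.39×9.093} = 34.69.
T_slack = T_tight / e^{μβ} = 53200 / 34.69 = 1530 N.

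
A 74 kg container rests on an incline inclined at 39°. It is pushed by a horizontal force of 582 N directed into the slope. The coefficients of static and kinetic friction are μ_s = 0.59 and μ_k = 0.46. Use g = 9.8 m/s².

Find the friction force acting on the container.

The horizontal push has a component P sin θ into the surface, so N = m g cos θ + P sin θ = 563.6 + 366.3 = 929.9 N.
Along the incline, the net driving force (taking up-slope positive) is P cos θ − m g sin θ = 452.3 − 456.4 = -4.084 N, so equilibrium requires friction f = 4.084 N (up-slope).
The limit of static friction is μ_s N = 548.6 N.
|f_req| = 4.084 ≤ 548.6 N → the container is in equilibrium; friction equals the required value.

f ≈ 4.08 N (up the incline)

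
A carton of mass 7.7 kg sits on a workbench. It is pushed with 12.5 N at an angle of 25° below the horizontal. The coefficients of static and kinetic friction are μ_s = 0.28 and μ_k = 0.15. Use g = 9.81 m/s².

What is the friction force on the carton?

The vertical component of P adds to the normal force: N = m g + P sin α = 75.54 + 5.283 = 80.82 N.
The horizontal driving force is P cos α = 11.33 N, so equilibrium needs friction f = 11.33 N.
μ_s N = 0.28 × 80.82 = 22.63 N.
Since 11.33 N does not exceed the limit, the carton stays at rest and f = 11.3 N.

f ≈ 11.3 N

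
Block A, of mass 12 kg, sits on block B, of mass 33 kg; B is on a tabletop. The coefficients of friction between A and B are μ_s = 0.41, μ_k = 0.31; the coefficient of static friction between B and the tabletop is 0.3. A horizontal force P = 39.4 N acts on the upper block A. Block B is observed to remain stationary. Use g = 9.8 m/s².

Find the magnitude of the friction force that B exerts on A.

Between the blocks, N₁ = m_A g = 117.6 N.
Maximum static friction on A from B: μ_s N₁ = 0.41×117.6 = 48.22 N.
P = 39.4 N is within that limit, so A and B move together (both at rest); the A–B friction is simply f₁ = P = 39.4 N.
B experiences an equal 39.4 N forward from A (third law). B is in equilibrium, so the floor supplies f₂ = 39.4 N of static friction (limit μ_s(m_A+m_B)g = 132.3 N, not exceeded).

f ≈ 39.4 N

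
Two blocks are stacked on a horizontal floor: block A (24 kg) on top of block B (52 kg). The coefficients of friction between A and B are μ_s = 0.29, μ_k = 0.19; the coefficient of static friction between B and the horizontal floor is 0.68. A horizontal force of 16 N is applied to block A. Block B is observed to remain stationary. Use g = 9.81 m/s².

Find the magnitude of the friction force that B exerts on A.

The normal force B exerts on A is simply A's weight, N₁ = 235.4 N.
Maximum static friction on A from B: μ_s N₁ = 0.29×235.4 = 68.28 N.
Since P = 16 N ≤ 68.28 N, A does not slip on B; friction on A equals P = 16 N.
By Newton's third law B feels 16 N forward from A. With B stationary, the floor's static friction on B balances it: f₂ = 16 N (well within μ_s(m_A+m_B)g = 507 N).

f ≈ 16 N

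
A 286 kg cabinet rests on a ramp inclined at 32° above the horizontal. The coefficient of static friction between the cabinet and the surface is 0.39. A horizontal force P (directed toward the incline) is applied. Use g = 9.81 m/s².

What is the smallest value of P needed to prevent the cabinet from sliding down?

The cabinet tends to slide down (tan θ > μ_s), so at the point of impending slip friction acts up-slope at its limit: f = μ_s N.
Perpendicular to the incline: N = m g cos θ + P sin θ.
Along the incline: P cos θ + μ_s N = m g sin θ, i.e. P cos θ + μ_s (m g cos θ + P sin θ) = m g sin θ.
Solving, P (cos θ + μ_s sin θ) = m g (sin θ − μ_s cos θ), so P = 2810×0.1992/1.055 = 530 N.

P_min ≈ 530 N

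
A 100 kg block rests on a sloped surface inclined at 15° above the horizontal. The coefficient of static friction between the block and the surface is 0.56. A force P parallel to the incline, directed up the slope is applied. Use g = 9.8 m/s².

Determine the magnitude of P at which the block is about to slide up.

P ≈ 784 N

At impending motion up the slope, friction acts down-slope at its limit: f = μ_s N.
P is parallel to the surface, so N = m g cos θ = 947 N.
Along the incline: P = m g sin θ + μ_s N = 254 + 0.56×947 = 784 N.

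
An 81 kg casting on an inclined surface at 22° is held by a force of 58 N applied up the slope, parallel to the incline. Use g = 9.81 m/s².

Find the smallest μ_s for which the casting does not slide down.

N = m g cos θ = 736.7 N.
Friction must make up the shortfall along the incline: f = m g sin θ − P = 297.7 − 58 = 239.7 N.
At the threshold f = μ_s N, so μ_s,min = 239.7/736.7 = 0.325.

μ_s,min ≈ 0.325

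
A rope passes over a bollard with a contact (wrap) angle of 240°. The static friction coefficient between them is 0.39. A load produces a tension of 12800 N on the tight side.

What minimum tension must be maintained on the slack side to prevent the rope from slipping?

Capstan equation at impending slip: T_tight/T_slack = e^{μβ}.
β = 240° = 4.189 rad; e^{μβ} = e^{0.39×4.189} = 5.122.
T_slack = T_tight / e^{μβ} = 12800 / 5.122 = 2500 N.

T_min ≈ 2500 N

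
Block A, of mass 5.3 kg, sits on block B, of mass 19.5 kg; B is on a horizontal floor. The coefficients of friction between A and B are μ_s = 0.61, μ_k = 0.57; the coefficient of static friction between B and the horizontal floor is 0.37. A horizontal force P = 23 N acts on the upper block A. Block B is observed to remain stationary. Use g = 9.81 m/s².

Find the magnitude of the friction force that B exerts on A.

f ≈ 23 N

Between the blocks, N₁ = m_A g = 51.99 N.
Maximum static friction on A from B: μ_s N₁ = 0.61×51.99 = 31.72 N.
P = 23 N is within that limit, so A and B move together (both at rest); the A–B friction is simply f₁ = P = 23 N.
B experiences an equal 23 N forward from A (third law). B is in equilibrium, so the floor supplies f₂ = 23 N of static friction (limit μ_s(m_A+m_B)g = 90.02 N, not exceeded).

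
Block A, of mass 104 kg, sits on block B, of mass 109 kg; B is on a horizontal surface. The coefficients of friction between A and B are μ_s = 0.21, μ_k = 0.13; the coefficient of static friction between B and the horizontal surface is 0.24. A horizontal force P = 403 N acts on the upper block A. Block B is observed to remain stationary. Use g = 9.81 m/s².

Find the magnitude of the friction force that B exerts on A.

Normal force at the A–B interface: N₁ = m_A g = 1020 N.
So the A–B interface can sustain at most μ_s N₁ = 214.3 N of static friction.
P = 403 N exceeds that limit, so A slips over B and the interface friction becomes kinetic: f₁ = μ_k N₁ = 0.13×1020 = 133 N.
By Newton's third law B feels 133 N forward from A. With B stationary, the floor's static friction on B balances it: f₂ = 133 N (well within μ_s(m_A+m_B)g = 501.5 N).

f ≈ 133 N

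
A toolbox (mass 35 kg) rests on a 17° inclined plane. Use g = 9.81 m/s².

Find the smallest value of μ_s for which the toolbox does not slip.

μ_s,min ≈ 0.306

At the slip threshold m g sin θ = μ_s m g cos θ, so μ_s,min = tan θ.
μ_s,min = tan 17° = 0.306.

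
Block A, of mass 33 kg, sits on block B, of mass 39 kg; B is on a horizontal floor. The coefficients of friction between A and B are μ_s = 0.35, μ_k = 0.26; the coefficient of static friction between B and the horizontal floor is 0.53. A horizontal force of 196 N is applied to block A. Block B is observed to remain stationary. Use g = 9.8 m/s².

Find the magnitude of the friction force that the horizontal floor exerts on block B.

f ≈ 84.1 N

Between the blocks, N₁ = m_A g = 323.4 N.
Maximum static friction on A from B: μ_s N₁ = 0.35×323.4 = 113.2 N.
Since P = 196 N > 113.2 N, A slides on B; the A–B friction is kinetic: f₁ = μ_k N₁ = 0.26×323.4 = 84.1 N.
By Newton's third law B feels 84.1 N forward from A. With B stationary, the floor's static friction on B balances it: f₂ = 84.1 N (well within μ_s(m_A+m_B)g = 374 N).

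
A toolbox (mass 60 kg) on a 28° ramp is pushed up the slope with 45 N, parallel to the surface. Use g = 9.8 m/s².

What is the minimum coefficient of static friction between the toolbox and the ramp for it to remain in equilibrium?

μ_s,min ≈ 0.445

N = m g cos θ = 519.2 N.
Friction must make up the shortfall along the incline: f = m g sin θ − P = 276 − 45 = 231 N.
At the threshold f = μ_s N, so μ_s,min = 231/519.2 = 0.445.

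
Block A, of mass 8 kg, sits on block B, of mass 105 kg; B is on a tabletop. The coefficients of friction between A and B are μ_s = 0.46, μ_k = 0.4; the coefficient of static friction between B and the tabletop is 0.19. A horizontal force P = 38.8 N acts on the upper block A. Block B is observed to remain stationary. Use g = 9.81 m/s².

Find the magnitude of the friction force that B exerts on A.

f ≈ 31.4 N

Between the blocks, N₁ = m_A g = 78.48 N.
So the A–B interface can sustain at most μ_s N₁ = 36.1 N of static friction.
P = 38.8 N exceeds that limit, so A slips over B and the interface friction becomes kinetic: f₁ = μ_k N₁ = 0.4×78.48 = 31.4 N.
B experiences an equal 31.4 N forward from A (third law). B is in equilibrium, so the floor supplies f₂ = 31.4 N of static friction (limit μ_s(m_A+m_B)g = 210.6 N, not exceeded).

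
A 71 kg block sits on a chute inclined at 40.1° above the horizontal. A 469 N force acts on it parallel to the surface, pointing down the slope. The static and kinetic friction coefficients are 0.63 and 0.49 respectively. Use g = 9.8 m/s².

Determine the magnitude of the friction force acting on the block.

f ≈ 261 N (up the incline)

Perpendicular to the surface, N = m g cos θ = 71·9.8·cos 40.1° = 532.2 N.
The friction needed for equilibrium is m g sin θ + P = 448.2 + 469 = 917.2 N, measured positive up-slope.
The static-friction ceiling is μ_s N = 0.63 × 532.2 = 335.3 N.
Since |917.2| > 335.3 N, static friction cannot hold it; the block slides down the incline and kinetic friction applies: f = μ_k N = 0.49 × 532.2 = 261 N.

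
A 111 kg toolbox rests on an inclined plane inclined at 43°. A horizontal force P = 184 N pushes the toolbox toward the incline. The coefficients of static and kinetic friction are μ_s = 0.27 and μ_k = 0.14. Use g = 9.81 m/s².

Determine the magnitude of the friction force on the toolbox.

Normal direction: N = m g cos θ + P sin θ = 921.9 N.
Parallel to the incline: P cos θ − m g sin θ = 134.6 − 742.6 = -608.1 N; the friction needed to balance this is 608.1 N acting up the slope.
The limit of static friction is μ_s N = 248.9 N.
The required 608.1 N exceeds the static limit, so the toolbox slides down-slope and f = μ_k N = 0.14×921.9 = 129 N.

f ≈ 129 N (up the incline)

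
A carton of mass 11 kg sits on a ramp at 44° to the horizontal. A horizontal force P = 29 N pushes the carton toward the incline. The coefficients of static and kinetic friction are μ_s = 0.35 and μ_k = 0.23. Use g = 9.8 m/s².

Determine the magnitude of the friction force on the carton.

Resolve perpendicular to the incline: N = m g cos θ + P sin θ = 11×9.8×cos 44° + 29×sin 44° = 97.69 N.
Parallel to the incline: P cos θ − m g sin θ = 20.86 − 74.88 = -54.02 N; the friction needed to balance this is 54.02 N acting up the slope.
Maximum static friction: μ_s N = 0.35 × 97.69 = 34.19 N.
The required 54.02 N exceeds the static limit, so the carton slides down-slope and f = μ_k N = 0.23×97.69 = 22.5 N.

f ≈ 22.5 N (up the incline)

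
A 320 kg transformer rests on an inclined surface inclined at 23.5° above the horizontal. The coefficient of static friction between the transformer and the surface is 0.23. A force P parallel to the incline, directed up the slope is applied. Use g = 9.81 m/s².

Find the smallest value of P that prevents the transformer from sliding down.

P_min ≈ 590 N

The transformer tends to slide down (tan θ > μ_s), so at the point of impending slip friction acts up-slope at its limit: f = μ_s N.
P is parallel to the surface, so N = m g cos θ = 2880 N.
Along the incline: P + μ_s N = m g sin θ, so P = 1250 − 0.23×2880 = 590 N.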